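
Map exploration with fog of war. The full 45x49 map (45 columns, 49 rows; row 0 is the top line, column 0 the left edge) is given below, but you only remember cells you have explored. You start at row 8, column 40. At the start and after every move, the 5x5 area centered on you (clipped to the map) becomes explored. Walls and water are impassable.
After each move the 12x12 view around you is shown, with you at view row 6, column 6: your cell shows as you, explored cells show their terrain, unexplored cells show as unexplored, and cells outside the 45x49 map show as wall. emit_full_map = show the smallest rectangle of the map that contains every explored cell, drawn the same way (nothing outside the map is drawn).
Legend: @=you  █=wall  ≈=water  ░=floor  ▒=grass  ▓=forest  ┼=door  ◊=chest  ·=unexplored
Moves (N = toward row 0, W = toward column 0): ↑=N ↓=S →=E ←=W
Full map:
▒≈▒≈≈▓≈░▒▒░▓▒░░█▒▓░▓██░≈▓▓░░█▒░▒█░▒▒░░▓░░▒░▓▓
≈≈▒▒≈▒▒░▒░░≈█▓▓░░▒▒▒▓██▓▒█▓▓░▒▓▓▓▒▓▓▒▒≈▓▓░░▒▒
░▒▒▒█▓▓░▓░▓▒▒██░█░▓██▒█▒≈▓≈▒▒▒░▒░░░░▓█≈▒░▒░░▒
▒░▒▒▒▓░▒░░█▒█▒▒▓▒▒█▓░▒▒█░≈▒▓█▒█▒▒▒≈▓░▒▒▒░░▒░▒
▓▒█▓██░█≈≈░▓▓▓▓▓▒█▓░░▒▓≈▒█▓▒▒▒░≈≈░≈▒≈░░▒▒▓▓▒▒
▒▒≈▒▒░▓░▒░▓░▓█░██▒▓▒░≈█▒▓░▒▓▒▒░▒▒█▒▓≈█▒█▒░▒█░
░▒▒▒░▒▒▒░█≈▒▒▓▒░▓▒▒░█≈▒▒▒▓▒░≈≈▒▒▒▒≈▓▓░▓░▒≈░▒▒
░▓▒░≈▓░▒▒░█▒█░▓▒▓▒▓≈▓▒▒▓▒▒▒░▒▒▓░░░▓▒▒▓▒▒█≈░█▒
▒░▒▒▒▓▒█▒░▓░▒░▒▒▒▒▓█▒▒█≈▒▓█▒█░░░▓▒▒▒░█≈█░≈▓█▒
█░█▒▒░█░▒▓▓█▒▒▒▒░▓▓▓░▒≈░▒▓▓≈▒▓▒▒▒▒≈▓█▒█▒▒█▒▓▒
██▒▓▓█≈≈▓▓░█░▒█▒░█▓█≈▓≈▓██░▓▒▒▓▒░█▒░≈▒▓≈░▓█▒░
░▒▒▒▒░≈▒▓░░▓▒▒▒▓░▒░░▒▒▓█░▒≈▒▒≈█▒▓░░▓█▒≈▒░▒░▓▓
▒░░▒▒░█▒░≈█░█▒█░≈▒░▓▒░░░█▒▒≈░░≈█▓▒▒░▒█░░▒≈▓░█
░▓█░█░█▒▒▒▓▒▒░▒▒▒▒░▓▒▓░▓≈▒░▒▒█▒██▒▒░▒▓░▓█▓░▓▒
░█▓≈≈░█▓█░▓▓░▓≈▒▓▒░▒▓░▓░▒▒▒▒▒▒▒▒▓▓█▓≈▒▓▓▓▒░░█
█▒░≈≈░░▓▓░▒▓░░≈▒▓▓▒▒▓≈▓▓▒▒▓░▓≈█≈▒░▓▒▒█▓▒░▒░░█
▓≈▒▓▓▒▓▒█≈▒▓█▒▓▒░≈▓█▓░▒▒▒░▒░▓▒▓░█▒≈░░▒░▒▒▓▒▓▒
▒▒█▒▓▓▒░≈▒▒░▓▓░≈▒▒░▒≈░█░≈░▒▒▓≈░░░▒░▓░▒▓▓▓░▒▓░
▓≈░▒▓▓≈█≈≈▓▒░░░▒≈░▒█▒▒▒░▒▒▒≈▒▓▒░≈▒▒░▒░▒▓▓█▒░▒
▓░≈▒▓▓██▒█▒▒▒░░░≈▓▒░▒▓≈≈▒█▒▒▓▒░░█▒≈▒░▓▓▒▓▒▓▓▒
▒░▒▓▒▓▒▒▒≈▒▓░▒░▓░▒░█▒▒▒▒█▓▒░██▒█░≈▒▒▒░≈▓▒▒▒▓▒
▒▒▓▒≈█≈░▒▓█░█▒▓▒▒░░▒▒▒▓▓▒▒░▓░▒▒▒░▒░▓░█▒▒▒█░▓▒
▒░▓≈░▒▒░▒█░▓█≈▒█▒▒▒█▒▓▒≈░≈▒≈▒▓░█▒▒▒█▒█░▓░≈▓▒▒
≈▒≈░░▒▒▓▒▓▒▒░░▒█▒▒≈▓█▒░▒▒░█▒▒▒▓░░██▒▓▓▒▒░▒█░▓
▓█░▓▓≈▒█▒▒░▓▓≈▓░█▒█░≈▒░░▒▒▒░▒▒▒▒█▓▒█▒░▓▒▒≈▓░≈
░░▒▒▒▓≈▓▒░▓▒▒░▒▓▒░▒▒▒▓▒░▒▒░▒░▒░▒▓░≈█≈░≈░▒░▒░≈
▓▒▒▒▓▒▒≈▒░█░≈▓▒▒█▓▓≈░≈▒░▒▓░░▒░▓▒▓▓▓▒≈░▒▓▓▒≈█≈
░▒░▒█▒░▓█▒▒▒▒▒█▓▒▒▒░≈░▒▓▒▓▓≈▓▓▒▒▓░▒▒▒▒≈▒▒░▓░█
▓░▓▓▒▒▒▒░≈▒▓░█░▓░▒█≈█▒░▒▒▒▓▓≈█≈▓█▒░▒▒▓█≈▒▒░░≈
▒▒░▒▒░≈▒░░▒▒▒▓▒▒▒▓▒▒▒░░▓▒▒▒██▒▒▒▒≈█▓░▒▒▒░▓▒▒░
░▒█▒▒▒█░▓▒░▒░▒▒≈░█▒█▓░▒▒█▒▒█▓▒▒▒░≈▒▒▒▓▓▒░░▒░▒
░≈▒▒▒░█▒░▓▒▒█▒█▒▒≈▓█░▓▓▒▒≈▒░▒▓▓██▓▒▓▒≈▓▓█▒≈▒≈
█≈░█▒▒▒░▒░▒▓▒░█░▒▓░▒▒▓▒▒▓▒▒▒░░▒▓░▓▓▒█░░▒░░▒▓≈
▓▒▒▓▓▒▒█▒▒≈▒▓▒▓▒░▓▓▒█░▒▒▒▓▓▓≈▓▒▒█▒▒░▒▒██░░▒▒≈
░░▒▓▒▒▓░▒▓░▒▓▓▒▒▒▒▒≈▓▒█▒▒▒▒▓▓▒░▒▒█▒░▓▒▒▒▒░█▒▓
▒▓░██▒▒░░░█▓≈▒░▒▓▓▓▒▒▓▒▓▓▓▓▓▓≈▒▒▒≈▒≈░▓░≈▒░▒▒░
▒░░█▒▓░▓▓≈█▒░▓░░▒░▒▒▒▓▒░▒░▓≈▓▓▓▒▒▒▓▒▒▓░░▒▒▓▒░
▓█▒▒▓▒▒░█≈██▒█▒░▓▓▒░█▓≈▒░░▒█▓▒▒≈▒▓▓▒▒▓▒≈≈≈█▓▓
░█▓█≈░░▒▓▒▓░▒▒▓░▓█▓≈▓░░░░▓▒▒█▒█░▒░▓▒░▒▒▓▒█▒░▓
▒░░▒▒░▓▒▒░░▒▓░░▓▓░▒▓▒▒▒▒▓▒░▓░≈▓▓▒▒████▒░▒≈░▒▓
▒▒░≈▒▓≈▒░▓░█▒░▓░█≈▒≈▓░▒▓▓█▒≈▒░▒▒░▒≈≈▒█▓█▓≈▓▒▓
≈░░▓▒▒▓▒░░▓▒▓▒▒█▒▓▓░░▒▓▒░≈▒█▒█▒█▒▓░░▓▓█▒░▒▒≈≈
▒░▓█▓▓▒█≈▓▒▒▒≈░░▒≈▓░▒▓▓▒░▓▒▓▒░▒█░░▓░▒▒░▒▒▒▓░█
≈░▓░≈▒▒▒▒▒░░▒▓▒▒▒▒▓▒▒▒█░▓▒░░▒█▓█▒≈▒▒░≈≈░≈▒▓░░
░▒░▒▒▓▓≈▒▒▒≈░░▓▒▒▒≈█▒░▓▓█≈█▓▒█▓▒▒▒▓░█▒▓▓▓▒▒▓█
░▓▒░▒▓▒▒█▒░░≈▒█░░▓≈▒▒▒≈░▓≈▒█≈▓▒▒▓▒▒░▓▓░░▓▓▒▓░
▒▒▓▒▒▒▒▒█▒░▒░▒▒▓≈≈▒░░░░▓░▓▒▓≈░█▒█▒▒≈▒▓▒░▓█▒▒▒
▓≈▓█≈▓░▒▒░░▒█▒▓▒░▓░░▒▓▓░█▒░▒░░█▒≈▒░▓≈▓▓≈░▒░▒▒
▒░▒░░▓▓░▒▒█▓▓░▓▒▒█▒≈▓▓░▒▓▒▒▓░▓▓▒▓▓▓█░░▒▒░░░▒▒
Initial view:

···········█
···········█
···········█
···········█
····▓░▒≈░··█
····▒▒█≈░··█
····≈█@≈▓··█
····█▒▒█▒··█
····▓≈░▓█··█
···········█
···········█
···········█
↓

···········█
···········█
···········█
····▓░▒≈░··█
····▒▒█≈░··█
····≈█░≈▓··█
····█▒@█▒··█
····▓≈░▓█··█
····≈▒░▒░··█
···········█
···········█
···········█

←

············
············
············
·····▓░▒≈░··
····▓▒▒█≈░··
····█≈█░≈▓··
····▒█@▒█▒··
····▒▓≈░▓█··
····▒≈▒░▒░··
············
············
············

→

···········█
···········█
···········█
····▓░▒≈░··█
···▓▒▒█≈░··█
···█≈█░≈▓··█
···▒█▒@█▒··█
···▒▓≈░▓█··█
···▒≈▒░▒░··█
···········█
···········█
···········█

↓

···········█
···········█
····▓░▒≈░··█
···▓▒▒█≈░··█
···█≈█░≈▓··█
···▒█▒▒█▒··█
···▒▓≈@▓█··█
···▒≈▒░▒░··█
····░░▒≈▓··█
···········█
···········█
···········█

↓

···········█
····▓░▒≈░··█
···▓▒▒█≈░··█
···█≈█░≈▓··█
···▒█▒▒█▒··█
···▒▓≈░▓█··█
···▒≈▒@▒░··█
····░░▒≈▓··█
····░▓█▓░··█
···········█
···········█
···········█

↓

····▓░▒≈░··█
···▓▒▒█≈░··█
···█≈█░≈▓··█
···▒█▒▒█▒··█
···▒▓≈░▓█··█
···▒≈▒░▒░··█
····░░@≈▓··█
····░▓█▓░··█
····▓▓▓▒░··█
···········█
···········█
···········█

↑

···········█
····▓░▒≈░··█
···▓▒▒█≈░··█
···█≈█░≈▓··█
···▒█▒▒█▒··█
···▒▓≈░▓█··█
···▒≈▒@▒░··█
····░░▒≈▓··█
····░▓█▓░··█
····▓▓▓▒░··█
···········█
···········█

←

············
·····▓░▒≈░··
····▓▒▒█≈░··
····█≈█░≈▓··
····▒█▒▒█▒··
····▒▓≈░▓█··
····▒≈@░▒░··
····█░░▒≈▓··
····▓░▓█▓░··
·····▓▓▓▒░··
············
············

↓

·····▓░▒≈░··
····▓▒▒█≈░··
····█≈█░≈▓··
····▒█▒▒█▒··
····▒▓≈░▓█··
····▒≈▒░▒░··
····█░@▒≈▓··
····▓░▓█▓░··
····▒▓▓▓▒░··
············
············
············

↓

····▓▒▒█≈░··
····█≈█░≈▓··
····▒█▒▒█▒··
····▒▓≈░▓█··
····▒≈▒░▒░··
····█░░▒≈▓··
····▓░@█▓░··
····▒▓▓▓▒░··
····█▓▒░▒···
············
············
············

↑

·····▓░▒≈░··
····▓▒▒█≈░··
····█≈█░≈▓··
····▒█▒▒█▒··
····▒▓≈░▓█··
····▒≈▒░▒░··
····█░@▒≈▓··
····▓░▓█▓░··
····▒▓▓▓▒░··
····█▓▒░▒···
············
············

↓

····▓▒▒█≈░··
····█≈█░≈▓··
····▒█▒▒█▒··
····▒▓≈░▓█··
····▒≈▒░▒░··
····█░░▒≈▓··
····▓░@█▓░··
····▒▓▓▓▒░··
····█▓▒░▒···
············
············
············

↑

·····▓░▒≈░··
····▓▒▒█≈░··
····█≈█░≈▓··
····▒█▒▒█▒··
····▒▓≈░▓█··
····▒≈▒░▒░··
····█░@▒≈▓··
····▓░▓█▓░··
····▒▓▓▓▒░··
····█▓▒░▒···
············
············

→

····▓░▒≈░··█
···▓▒▒█≈░··█
···█≈█░≈▓··█
···▒█▒▒█▒··█
···▒▓≈░▓█··█
···▒≈▒░▒░··█
···█░░@≈▓··█
···▓░▓█▓░··█
···▒▓▓▓▒░··█
···█▓▒░▒···█
···········█
···········█

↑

···········█
····▓░▒≈░··█
···▓▒▒█≈░··█
···█≈█░≈▓··█
···▒█▒▒█▒··█
···▒▓≈░▓█··█
···▒≈▒@▒░··█
···█░░▒≈▓··█
···▓░▓█▓░··█
···▒▓▓▓▒░··█
···█▓▒░▒···█
···········█

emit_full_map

·▓░▒≈░
▓▒▒█≈░
█≈█░≈▓
▒█▒▒█▒
▒▓≈░▓█
▒≈▒@▒░
█░░▒≈▓
▓░▓█▓░
▒▓▓▓▒░
█▓▒░▒·

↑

···········█
···········█
····▓░▒≈░··█
···▓▒▒█≈░··█
···█≈█░≈▓··█
···▒█▒▒█▒··█
···▒▓≈@▓█··█
···▒≈▒░▒░··█
···█░░▒≈▓··█
···▓░▓█▓░··█
···▒▓▓▓▒░··█
···█▓▒░▒···█

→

··········██
··········██
···▓░▒≈░··██
··▓▒▒█≈░··██
··█≈█░≈▓█·██
··▒█▒▒█▒▓·██
··▒▓≈░@█▒·██
··▒≈▒░▒░▓·██
··█░░▒≈▓░·██
··▓░▓█▓░··██
··▒▓▓▓▒░··██
··█▓▒░▒···██

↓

··········██
···▓░▒≈░··██
··▓▒▒█≈░··██
··█≈█░≈▓█·██
··▒█▒▒█▒▓·██
··▒▓≈░▓█▒·██
··▒≈▒░@░▓·██
··█░░▒≈▓░·██
··▓░▓█▓░▓·██
··▒▓▓▓▒░··██
··█▓▒░▒···██
··········██

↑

··········██
··········██
···▓░▒≈░··██
··▓▒▒█≈░··██
··█≈█░≈▓█·██
··▒█▒▒█▒▓·██
··▒▓≈░@█▒·██
··▒≈▒░▒░▓·██
··█░░▒≈▓░·██
··▓░▓█▓░▓·██
··▒▓▓▓▒░··██
··█▓▒░▒···██

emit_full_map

·▓░▒≈░·
▓▒▒█≈░·
█≈█░≈▓█
▒█▒▒█▒▓
▒▓≈░@█▒
▒≈▒░▒░▓
█░░▒≈▓░
▓░▓█▓░▓
▒▓▓▓▒░·
█▓▒░▒··


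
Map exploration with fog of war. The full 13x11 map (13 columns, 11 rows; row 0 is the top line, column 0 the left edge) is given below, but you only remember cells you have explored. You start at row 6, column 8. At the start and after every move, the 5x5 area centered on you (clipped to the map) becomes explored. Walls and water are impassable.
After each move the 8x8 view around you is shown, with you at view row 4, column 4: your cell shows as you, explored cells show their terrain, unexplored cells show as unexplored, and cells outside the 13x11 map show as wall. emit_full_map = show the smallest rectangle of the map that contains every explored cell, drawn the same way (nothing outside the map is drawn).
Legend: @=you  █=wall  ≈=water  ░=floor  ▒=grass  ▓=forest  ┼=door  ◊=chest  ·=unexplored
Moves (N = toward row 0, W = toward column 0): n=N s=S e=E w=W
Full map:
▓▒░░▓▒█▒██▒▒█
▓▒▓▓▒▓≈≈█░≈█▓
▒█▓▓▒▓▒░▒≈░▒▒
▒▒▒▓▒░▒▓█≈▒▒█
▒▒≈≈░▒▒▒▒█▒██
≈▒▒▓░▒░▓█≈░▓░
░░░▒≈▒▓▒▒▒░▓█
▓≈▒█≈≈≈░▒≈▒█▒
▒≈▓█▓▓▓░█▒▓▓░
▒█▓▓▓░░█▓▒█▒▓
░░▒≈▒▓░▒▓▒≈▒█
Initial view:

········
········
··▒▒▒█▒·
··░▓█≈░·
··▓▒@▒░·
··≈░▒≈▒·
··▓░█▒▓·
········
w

········
········
··▒▒▒▒█▒
··▒░▓█≈░
··▒▓@▒▒░
··≈≈░▒≈▒
··▓▓░█▒▓
········

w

········
········
··░▒▒▒▒█
··░▒░▓█≈
··≈▒@▒▒▒
··≈≈≈░▒≈
··▓▓▓░█▒
········

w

········
········
··≈░▒▒▒▒
··▓░▒░▓█
··▒≈@▓▒▒
··█≈≈≈░▒
··█▓▓▓░█
········

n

········
········
··▓▒░▒▓·
··≈░▒▒▒▒
··▓░@░▓█
··▒≈▒▓▒▒
··█≈≈≈░▒
··█▓▓▓░█

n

········
········
··▓▒▓▒░·
··▓▒░▒▓·
··≈░@▒▒▒
··▓░▒░▓█
··▒≈▒▓▒▒
··█≈≈≈░▒

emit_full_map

▓▒▓▒░···
▓▒░▒▓···
≈░@▒▒▒█▒
▓░▒░▓█≈░
▒≈▒▓▒▒▒░
█≈≈≈░▒≈▒
█▓▓▓░█▒▓

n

████████
········
··▓▒▓≈≈·
··▓▒▓▒░·
··▓▒@▒▓·
··≈░▒▒▒▒
··▓░▒░▓█
··▒≈▒▓▒▒

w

████████
········
··▓▓▒▓≈≈
··▓▓▒▓▒░
··▒▓@░▒▓
··≈≈░▒▒▒
··▒▓░▒░▓
···▒≈▒▓▒

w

████████
█·······
█·▒▓▓▒▓≈
█·█▓▓▒▓▒
█·▒▒@▒░▒
█·▒≈≈░▒▒
█·▒▒▓░▒░
█···▒≈▒▓

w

████████
██······
██▓▒▓▓▒▓
██▒█▓▓▒▓
██▒▒@▓▒░
██▒▒≈≈░▒
██≈▒▒▓░▒
██···▒≈▒

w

████████
███·····
███▓▒▓▓▒
███▒█▓▓▒
███▒@▒▓▒
███▒▒≈≈░
███≈▒▒▓░
███···▒≈

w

████████
████····
████▓▒▓▓
████▒█▓▓
████@▒▒▓
████▒▒≈≈
████≈▒▒▓
████···▒

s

████····
████▓▒▓▓
████▒█▓▓
████▒▒▒▓
████@▒≈≈
████≈▒▒▓
████░░░▒
████···█

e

███·····
███▓▒▓▓▒
███▒█▓▓▒
███▒▒▒▓▒
███▒@≈≈░
███≈▒▒▓░
███░░░▒≈
███···█≈

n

████████
███·····
███▓▒▓▓▒
███▒█▓▓▒
███▒@▒▓▒
███▒▒≈≈░
███≈▒▒▓░
███░░░▒≈

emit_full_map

▓▒▓▓▒▓≈≈···
▒█▓▓▒▓▒░···
▒@▒▓▒░▒▓···
▒▒≈≈░▒▒▒▒█▒
≈▒▒▓░▒░▓█≈░
░░░▒≈▒▓▒▒▒░
···█≈≈≈░▒≈▒
···█▓▓▓░█▒▓

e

████████
██······
██▓▒▓▓▒▓
██▒█▓▓▒▓
██▒▒@▓▒░
██▒▒≈≈░▒
██≈▒▒▓░▒
██░░░▒≈▒

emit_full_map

▓▒▓▓▒▓≈≈···
▒█▓▓▒▓▒░···
▒▒@▓▒░▒▓···
▒▒≈≈░▒▒▒▒█▒
≈▒▒▓░▒░▓█≈░
░░░▒≈▒▓▒▒▒░
···█≈≈≈░▒≈▒
···█▓▓▓░█▒▓


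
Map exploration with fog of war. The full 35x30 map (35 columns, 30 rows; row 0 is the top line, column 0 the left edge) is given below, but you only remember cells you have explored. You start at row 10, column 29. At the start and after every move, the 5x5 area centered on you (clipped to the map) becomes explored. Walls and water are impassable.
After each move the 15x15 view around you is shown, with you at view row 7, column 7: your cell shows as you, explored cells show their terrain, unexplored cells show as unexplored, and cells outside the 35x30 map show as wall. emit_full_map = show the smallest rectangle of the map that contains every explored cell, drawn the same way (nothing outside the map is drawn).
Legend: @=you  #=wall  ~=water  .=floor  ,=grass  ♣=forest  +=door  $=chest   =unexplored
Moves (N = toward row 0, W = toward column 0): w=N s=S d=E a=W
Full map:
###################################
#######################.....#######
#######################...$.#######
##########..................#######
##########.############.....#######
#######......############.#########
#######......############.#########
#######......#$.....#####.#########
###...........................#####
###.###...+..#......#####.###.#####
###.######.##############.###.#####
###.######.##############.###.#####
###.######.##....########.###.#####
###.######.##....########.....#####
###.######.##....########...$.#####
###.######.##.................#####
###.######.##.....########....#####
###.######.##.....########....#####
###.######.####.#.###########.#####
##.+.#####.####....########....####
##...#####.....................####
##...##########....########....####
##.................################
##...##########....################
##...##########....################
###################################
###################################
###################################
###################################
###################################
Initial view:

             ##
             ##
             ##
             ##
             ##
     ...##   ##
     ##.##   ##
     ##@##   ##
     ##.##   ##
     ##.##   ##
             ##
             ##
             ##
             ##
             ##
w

             ##
             ##
             ##
             ##
             ##
     #####   ##
     ...##   ##
     ##@##   ##
     ##.##   ##
     ##.##   ##
     ##.##   ##
             ##
             ##
             ##
             ##

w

             ##
             ##
             ##
             ##
             ##
     #####   ##
     #####   ##
     ..@##   ##
     ##.##   ##
     ##.##   ##
     ##.##   ##
     ##.##   ##
             ##
             ##
             ##

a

              #
              #
              #
              #
              #
     ######   #
     ######   #
     ..@.##   #
     ###.##   #
     ###.##   #
      ##.##   #
      ##.##   #
              #
              #
              #

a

               
               
               
               
               
     .######   
     .######   
     ..@..##   
     .###.##   
     .###.##   
       ##.##   
       ##.##   
               
               
               

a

               
               
               
               
               
     #.######  
     #.######  
     ..@...##  
     #.###.##  
     #.###.##  
        ##.##  
        ##.##  
               
               
               

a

               
               
               
               
               
     ##.###### 
     ##.###### 
     ..@....## 
     ##.###.## 
     ##.###.## 
         ##.## 
         ##.## 
               
               
               

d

               
               
               
               
               
    ##.######  
    ##.######  
    ...@...##  
    ##.###.##  
    ##.###.##  
        ##.##  
        ##.##  
               
               
               

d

               
               
               
               
               
   ##.######   
   ##.######   
   ....@..##   
   ##.###.##   
   ##.###.##   
       ##.##   
       ##.##   
               
               
               

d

              #
              #
              #
              #
              #
  ##.######   #
  ##.######   #
  .....@.##   #
  ##.###.##   #
  ##.###.##   #
      ##.##   #
      ##.##   #
              #
              #
              #

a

               
               
               
               
               
   ##.######   
   ##.######   
   ....@..##   
   ##.###.##   
   ##.###.##   
       ##.##   
       ##.##   
               
               
               

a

               
               
               
               
               
    ##.######  
    ##.######  
    ...@...##  
    ##.###.##  
    ##.###.##  
        ##.##  
        ##.##  
               
               
               

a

               
               
               
               
               
     ##.###### 
     ##.###### 
     ..@....## 
     ##.###.## 
     ##.###.## 
         ##.## 
         ##.## 
               
               
               

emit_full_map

##.######
##.######
..@....##
##.###.##
##.###.##
    ##.##
    ##.##


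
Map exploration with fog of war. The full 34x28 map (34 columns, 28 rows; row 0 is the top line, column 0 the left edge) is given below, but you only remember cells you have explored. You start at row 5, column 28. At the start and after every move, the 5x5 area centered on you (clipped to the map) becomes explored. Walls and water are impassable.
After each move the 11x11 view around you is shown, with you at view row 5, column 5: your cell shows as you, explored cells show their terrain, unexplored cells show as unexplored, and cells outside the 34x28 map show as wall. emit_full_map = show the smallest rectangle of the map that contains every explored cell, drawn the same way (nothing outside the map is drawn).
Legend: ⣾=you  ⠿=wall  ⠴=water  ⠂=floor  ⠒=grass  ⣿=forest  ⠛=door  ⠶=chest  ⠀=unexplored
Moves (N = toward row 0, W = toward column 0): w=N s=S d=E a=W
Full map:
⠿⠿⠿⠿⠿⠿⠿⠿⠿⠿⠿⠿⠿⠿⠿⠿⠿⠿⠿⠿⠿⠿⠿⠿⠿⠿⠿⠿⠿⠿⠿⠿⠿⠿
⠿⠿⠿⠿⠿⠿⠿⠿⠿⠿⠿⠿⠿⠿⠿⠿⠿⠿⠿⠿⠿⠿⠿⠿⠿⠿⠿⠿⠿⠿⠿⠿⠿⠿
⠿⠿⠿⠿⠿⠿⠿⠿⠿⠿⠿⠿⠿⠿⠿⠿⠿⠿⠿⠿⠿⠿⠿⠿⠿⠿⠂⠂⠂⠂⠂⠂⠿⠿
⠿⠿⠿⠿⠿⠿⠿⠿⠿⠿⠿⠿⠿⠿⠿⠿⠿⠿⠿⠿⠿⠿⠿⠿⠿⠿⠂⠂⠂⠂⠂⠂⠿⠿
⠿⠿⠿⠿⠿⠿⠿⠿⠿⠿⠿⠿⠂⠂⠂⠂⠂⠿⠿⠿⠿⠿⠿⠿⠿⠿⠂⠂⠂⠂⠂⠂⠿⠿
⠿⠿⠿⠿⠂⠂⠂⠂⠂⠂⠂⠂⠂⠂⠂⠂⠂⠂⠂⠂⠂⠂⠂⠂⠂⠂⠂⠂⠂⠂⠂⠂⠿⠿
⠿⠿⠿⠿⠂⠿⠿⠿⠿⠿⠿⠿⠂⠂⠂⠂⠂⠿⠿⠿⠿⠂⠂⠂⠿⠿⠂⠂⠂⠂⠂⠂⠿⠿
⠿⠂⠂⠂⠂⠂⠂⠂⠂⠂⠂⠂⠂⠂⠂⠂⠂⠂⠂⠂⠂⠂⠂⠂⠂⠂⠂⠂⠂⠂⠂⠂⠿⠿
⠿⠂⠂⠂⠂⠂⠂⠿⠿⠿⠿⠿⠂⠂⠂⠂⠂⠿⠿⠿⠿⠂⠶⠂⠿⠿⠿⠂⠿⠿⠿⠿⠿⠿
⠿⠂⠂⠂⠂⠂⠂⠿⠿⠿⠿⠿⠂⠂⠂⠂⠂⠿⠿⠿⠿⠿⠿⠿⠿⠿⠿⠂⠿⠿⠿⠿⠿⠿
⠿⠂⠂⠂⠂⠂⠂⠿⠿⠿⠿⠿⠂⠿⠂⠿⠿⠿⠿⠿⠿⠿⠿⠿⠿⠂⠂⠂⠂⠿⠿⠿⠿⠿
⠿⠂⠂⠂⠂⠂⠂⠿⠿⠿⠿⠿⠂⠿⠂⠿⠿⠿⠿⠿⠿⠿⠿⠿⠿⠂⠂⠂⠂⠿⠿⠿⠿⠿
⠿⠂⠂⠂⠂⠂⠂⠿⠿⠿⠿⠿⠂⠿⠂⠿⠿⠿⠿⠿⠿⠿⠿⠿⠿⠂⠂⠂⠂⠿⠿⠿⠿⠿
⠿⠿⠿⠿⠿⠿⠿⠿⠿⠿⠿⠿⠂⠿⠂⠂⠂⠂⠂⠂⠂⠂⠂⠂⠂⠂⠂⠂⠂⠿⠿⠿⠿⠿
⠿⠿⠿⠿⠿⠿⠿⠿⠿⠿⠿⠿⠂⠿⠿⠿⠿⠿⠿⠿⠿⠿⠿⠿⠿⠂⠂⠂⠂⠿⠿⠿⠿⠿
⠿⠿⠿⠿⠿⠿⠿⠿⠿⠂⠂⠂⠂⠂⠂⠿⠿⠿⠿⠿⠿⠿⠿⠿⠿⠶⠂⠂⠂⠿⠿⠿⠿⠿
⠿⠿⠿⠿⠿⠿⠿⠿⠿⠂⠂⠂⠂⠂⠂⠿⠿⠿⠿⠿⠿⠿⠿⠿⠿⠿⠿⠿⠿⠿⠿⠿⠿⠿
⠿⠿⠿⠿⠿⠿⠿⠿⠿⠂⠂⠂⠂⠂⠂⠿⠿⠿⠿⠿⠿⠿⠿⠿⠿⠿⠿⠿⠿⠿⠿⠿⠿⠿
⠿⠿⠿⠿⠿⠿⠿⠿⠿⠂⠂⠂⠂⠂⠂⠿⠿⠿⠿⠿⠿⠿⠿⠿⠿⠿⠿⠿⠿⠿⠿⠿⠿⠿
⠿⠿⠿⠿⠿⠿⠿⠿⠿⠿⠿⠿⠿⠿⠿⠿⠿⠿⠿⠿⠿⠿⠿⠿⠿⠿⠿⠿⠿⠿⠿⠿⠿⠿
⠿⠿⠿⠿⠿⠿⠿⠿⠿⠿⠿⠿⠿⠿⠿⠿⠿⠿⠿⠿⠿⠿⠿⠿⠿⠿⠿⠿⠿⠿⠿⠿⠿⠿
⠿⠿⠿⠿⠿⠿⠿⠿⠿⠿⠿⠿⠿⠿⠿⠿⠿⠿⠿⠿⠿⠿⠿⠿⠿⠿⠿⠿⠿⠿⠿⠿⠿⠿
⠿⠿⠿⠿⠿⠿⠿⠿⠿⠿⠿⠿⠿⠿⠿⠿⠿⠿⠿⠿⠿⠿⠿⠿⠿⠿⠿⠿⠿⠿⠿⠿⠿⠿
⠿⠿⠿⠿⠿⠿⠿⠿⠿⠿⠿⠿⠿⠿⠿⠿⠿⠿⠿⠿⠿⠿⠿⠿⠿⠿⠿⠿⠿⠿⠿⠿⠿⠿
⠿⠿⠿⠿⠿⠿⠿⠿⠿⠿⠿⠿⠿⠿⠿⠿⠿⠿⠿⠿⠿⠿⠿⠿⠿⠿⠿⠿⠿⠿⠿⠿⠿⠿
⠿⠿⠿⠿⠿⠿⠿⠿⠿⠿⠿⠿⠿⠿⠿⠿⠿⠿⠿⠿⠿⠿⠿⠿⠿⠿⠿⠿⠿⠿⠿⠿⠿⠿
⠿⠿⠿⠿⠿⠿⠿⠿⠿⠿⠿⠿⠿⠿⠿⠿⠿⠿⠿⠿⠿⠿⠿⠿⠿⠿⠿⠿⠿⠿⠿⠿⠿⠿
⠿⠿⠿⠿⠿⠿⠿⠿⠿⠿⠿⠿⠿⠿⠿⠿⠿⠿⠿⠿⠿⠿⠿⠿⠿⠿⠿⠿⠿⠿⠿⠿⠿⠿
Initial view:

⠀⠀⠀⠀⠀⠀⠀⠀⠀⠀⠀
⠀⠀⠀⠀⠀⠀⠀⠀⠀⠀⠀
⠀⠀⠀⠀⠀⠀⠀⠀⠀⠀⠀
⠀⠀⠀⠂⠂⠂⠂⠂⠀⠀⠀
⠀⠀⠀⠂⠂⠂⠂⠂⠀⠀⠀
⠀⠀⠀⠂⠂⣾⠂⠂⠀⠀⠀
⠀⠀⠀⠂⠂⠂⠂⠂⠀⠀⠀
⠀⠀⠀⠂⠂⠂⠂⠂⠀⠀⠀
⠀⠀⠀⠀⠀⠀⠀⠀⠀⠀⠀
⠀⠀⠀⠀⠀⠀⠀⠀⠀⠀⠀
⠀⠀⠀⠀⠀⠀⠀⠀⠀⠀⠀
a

⠀⠀⠀⠀⠀⠀⠀⠀⠀⠀⠀
⠀⠀⠀⠀⠀⠀⠀⠀⠀⠀⠀
⠀⠀⠀⠀⠀⠀⠀⠀⠀⠀⠀
⠀⠀⠀⠿⠂⠂⠂⠂⠂⠀⠀
⠀⠀⠀⠿⠂⠂⠂⠂⠂⠀⠀
⠀⠀⠀⠂⠂⣾⠂⠂⠂⠀⠀
⠀⠀⠀⠿⠂⠂⠂⠂⠂⠀⠀
⠀⠀⠀⠂⠂⠂⠂⠂⠂⠀⠀
⠀⠀⠀⠀⠀⠀⠀⠀⠀⠀⠀
⠀⠀⠀⠀⠀⠀⠀⠀⠀⠀⠀
⠀⠀⠀⠀⠀⠀⠀⠀⠀⠀⠀

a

⠀⠀⠀⠀⠀⠀⠀⠀⠀⠀⠀
⠀⠀⠀⠀⠀⠀⠀⠀⠀⠀⠀
⠀⠀⠀⠀⠀⠀⠀⠀⠀⠀⠀
⠀⠀⠀⠿⠿⠂⠂⠂⠂⠂⠀
⠀⠀⠀⠿⠿⠂⠂⠂⠂⠂⠀
⠀⠀⠀⠂⠂⣾⠂⠂⠂⠂⠀
⠀⠀⠀⠿⠿⠂⠂⠂⠂⠂⠀
⠀⠀⠀⠂⠂⠂⠂⠂⠂⠂⠀
⠀⠀⠀⠀⠀⠀⠀⠀⠀⠀⠀
⠀⠀⠀⠀⠀⠀⠀⠀⠀⠀⠀
⠀⠀⠀⠀⠀⠀⠀⠀⠀⠀⠀

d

⠀⠀⠀⠀⠀⠀⠀⠀⠀⠀⠀
⠀⠀⠀⠀⠀⠀⠀⠀⠀⠀⠀
⠀⠀⠀⠀⠀⠀⠀⠀⠀⠀⠀
⠀⠀⠿⠿⠂⠂⠂⠂⠂⠀⠀
⠀⠀⠿⠿⠂⠂⠂⠂⠂⠀⠀
⠀⠀⠂⠂⠂⣾⠂⠂⠂⠀⠀
⠀⠀⠿⠿⠂⠂⠂⠂⠂⠀⠀
⠀⠀⠂⠂⠂⠂⠂⠂⠂⠀⠀
⠀⠀⠀⠀⠀⠀⠀⠀⠀⠀⠀
⠀⠀⠀⠀⠀⠀⠀⠀⠀⠀⠀
⠀⠀⠀⠀⠀⠀⠀⠀⠀⠀⠀

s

⠀⠀⠀⠀⠀⠀⠀⠀⠀⠀⠀
⠀⠀⠀⠀⠀⠀⠀⠀⠀⠀⠀
⠀⠀⠿⠿⠂⠂⠂⠂⠂⠀⠀
⠀⠀⠿⠿⠂⠂⠂⠂⠂⠀⠀
⠀⠀⠂⠂⠂⠂⠂⠂⠂⠀⠀
⠀⠀⠿⠿⠂⣾⠂⠂⠂⠀⠀
⠀⠀⠂⠂⠂⠂⠂⠂⠂⠀⠀
⠀⠀⠀⠿⠿⠂⠿⠿⠀⠀⠀
⠀⠀⠀⠀⠀⠀⠀⠀⠀⠀⠀
⠀⠀⠀⠀⠀⠀⠀⠀⠀⠀⠀
⠀⠀⠀⠀⠀⠀⠀⠀⠀⠀⠀

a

⠀⠀⠀⠀⠀⠀⠀⠀⠀⠀⠀
⠀⠀⠀⠀⠀⠀⠀⠀⠀⠀⠀
⠀⠀⠀⠿⠿⠂⠂⠂⠂⠂⠀
⠀⠀⠀⠿⠿⠂⠂⠂⠂⠂⠀
⠀⠀⠀⠂⠂⠂⠂⠂⠂⠂⠀
⠀⠀⠀⠿⠿⣾⠂⠂⠂⠂⠀
⠀⠀⠀⠂⠂⠂⠂⠂⠂⠂⠀
⠀⠀⠀⠿⠿⠿⠂⠿⠿⠀⠀
⠀⠀⠀⠀⠀⠀⠀⠀⠀⠀⠀
⠀⠀⠀⠀⠀⠀⠀⠀⠀⠀⠀
⠀⠀⠀⠀⠀⠀⠀⠀⠀⠀⠀

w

⠀⠀⠀⠀⠀⠀⠀⠀⠀⠀⠀
⠀⠀⠀⠀⠀⠀⠀⠀⠀⠀⠀
⠀⠀⠀⠀⠀⠀⠀⠀⠀⠀⠀
⠀⠀⠀⠿⠿⠂⠂⠂⠂⠂⠀
⠀⠀⠀⠿⠿⠂⠂⠂⠂⠂⠀
⠀⠀⠀⠂⠂⣾⠂⠂⠂⠂⠀
⠀⠀⠀⠿⠿⠂⠂⠂⠂⠂⠀
⠀⠀⠀⠂⠂⠂⠂⠂⠂⠂⠀
⠀⠀⠀⠿⠿⠿⠂⠿⠿⠀⠀
⠀⠀⠀⠀⠀⠀⠀⠀⠀⠀⠀
⠀⠀⠀⠀⠀⠀⠀⠀⠀⠀⠀

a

⠀⠀⠀⠀⠀⠀⠀⠀⠀⠀⠀
⠀⠀⠀⠀⠀⠀⠀⠀⠀⠀⠀
⠀⠀⠀⠀⠀⠀⠀⠀⠀⠀⠀
⠀⠀⠀⠿⠿⠿⠂⠂⠂⠂⠂
⠀⠀⠀⠿⠿⠿⠂⠂⠂⠂⠂
⠀⠀⠀⠂⠂⣾⠂⠂⠂⠂⠂
⠀⠀⠀⠂⠿⠿⠂⠂⠂⠂⠂
⠀⠀⠀⠂⠂⠂⠂⠂⠂⠂⠂
⠀⠀⠀⠀⠿⠿⠿⠂⠿⠿⠀
⠀⠀⠀⠀⠀⠀⠀⠀⠀⠀⠀
⠀⠀⠀⠀⠀⠀⠀⠀⠀⠀⠀

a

⠀⠀⠀⠀⠀⠀⠀⠀⠀⠀⠀
⠀⠀⠀⠀⠀⠀⠀⠀⠀⠀⠀
⠀⠀⠀⠀⠀⠀⠀⠀⠀⠀⠀
⠀⠀⠀⠿⠿⠿⠿⠂⠂⠂⠂
⠀⠀⠀⠿⠿⠿⠿⠂⠂⠂⠂
⠀⠀⠀⠂⠂⣾⠂⠂⠂⠂⠂
⠀⠀⠀⠂⠂⠿⠿⠂⠂⠂⠂
⠀⠀⠀⠂⠂⠂⠂⠂⠂⠂⠂
⠀⠀⠀⠀⠀⠿⠿⠿⠂⠿⠿
⠀⠀⠀⠀⠀⠀⠀⠀⠀⠀⠀
⠀⠀⠀⠀⠀⠀⠀⠀⠀⠀⠀

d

⠀⠀⠀⠀⠀⠀⠀⠀⠀⠀⠀
⠀⠀⠀⠀⠀⠀⠀⠀⠀⠀⠀
⠀⠀⠀⠀⠀⠀⠀⠀⠀⠀⠀
⠀⠀⠿⠿⠿⠿⠂⠂⠂⠂⠂
⠀⠀⠿⠿⠿⠿⠂⠂⠂⠂⠂
⠀⠀⠂⠂⠂⣾⠂⠂⠂⠂⠂
⠀⠀⠂⠂⠿⠿⠂⠂⠂⠂⠂
⠀⠀⠂⠂⠂⠂⠂⠂⠂⠂⠂
⠀⠀⠀⠀⠿⠿⠿⠂⠿⠿⠀
⠀⠀⠀⠀⠀⠀⠀⠀⠀⠀⠀
⠀⠀⠀⠀⠀⠀⠀⠀⠀⠀⠀

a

⠀⠀⠀⠀⠀⠀⠀⠀⠀⠀⠀
⠀⠀⠀⠀⠀⠀⠀⠀⠀⠀⠀
⠀⠀⠀⠀⠀⠀⠀⠀⠀⠀⠀
⠀⠀⠀⠿⠿⠿⠿⠂⠂⠂⠂
⠀⠀⠀⠿⠿⠿⠿⠂⠂⠂⠂
⠀⠀⠀⠂⠂⣾⠂⠂⠂⠂⠂
⠀⠀⠀⠂⠂⠿⠿⠂⠂⠂⠂
⠀⠀⠀⠂⠂⠂⠂⠂⠂⠂⠂
⠀⠀⠀⠀⠀⠿⠿⠿⠂⠿⠿
⠀⠀⠀⠀⠀⠀⠀⠀⠀⠀⠀
⠀⠀⠀⠀⠀⠀⠀⠀⠀⠀⠀

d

⠀⠀⠀⠀⠀⠀⠀⠀⠀⠀⠀
⠀⠀⠀⠀⠀⠀⠀⠀⠀⠀⠀
⠀⠀⠀⠀⠀⠀⠀⠀⠀⠀⠀
⠀⠀⠿⠿⠿⠿⠂⠂⠂⠂⠂
⠀⠀⠿⠿⠿⠿⠂⠂⠂⠂⠂
⠀⠀⠂⠂⠂⣾⠂⠂⠂⠂⠂
⠀⠀⠂⠂⠿⠿⠂⠂⠂⠂⠂
⠀⠀⠂⠂⠂⠂⠂⠂⠂⠂⠂
⠀⠀⠀⠀⠿⠿⠿⠂⠿⠿⠀
⠀⠀⠀⠀⠀⠀⠀⠀⠀⠀⠀
⠀⠀⠀⠀⠀⠀⠀⠀⠀⠀⠀

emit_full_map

⠿⠿⠿⠿⠂⠂⠂⠂⠂
⠿⠿⠿⠿⠂⠂⠂⠂⠂
⠂⠂⠂⣾⠂⠂⠂⠂⠂
⠂⠂⠿⠿⠂⠂⠂⠂⠂
⠂⠂⠂⠂⠂⠂⠂⠂⠂
⠀⠀⠿⠿⠿⠂⠿⠿⠀

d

⠀⠀⠀⠀⠀⠀⠀⠀⠀⠀⠀
⠀⠀⠀⠀⠀⠀⠀⠀⠀⠀⠀
⠀⠀⠀⠀⠀⠀⠀⠀⠀⠀⠀
⠀⠿⠿⠿⠿⠂⠂⠂⠂⠂⠀
⠀⠿⠿⠿⠿⠂⠂⠂⠂⠂⠀
⠀⠂⠂⠂⠂⣾⠂⠂⠂⠂⠀
⠀⠂⠂⠿⠿⠂⠂⠂⠂⠂⠀
⠀⠂⠂⠂⠂⠂⠂⠂⠂⠂⠀
⠀⠀⠀⠿⠿⠿⠂⠿⠿⠀⠀
⠀⠀⠀⠀⠀⠀⠀⠀⠀⠀⠀
⠀⠀⠀⠀⠀⠀⠀⠀⠀⠀⠀

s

⠀⠀⠀⠀⠀⠀⠀⠀⠀⠀⠀
⠀⠀⠀⠀⠀⠀⠀⠀⠀⠀⠀
⠀⠿⠿⠿⠿⠂⠂⠂⠂⠂⠀
⠀⠿⠿⠿⠿⠂⠂⠂⠂⠂⠀
⠀⠂⠂⠂⠂⠂⠂⠂⠂⠂⠀
⠀⠂⠂⠿⠿⣾⠂⠂⠂⠂⠀
⠀⠂⠂⠂⠂⠂⠂⠂⠂⠂⠀
⠀⠀⠀⠿⠿⠿⠂⠿⠿⠀⠀
⠀⠀⠀⠀⠀⠀⠀⠀⠀⠀⠀
⠀⠀⠀⠀⠀⠀⠀⠀⠀⠀⠀
⠀⠀⠀⠀⠀⠀⠀⠀⠀⠀⠀

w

⠀⠀⠀⠀⠀⠀⠀⠀⠀⠀⠀
⠀⠀⠀⠀⠀⠀⠀⠀⠀⠀⠀
⠀⠀⠀⠀⠀⠀⠀⠀⠀⠀⠀
⠀⠿⠿⠿⠿⠂⠂⠂⠂⠂⠀
⠀⠿⠿⠿⠿⠂⠂⠂⠂⠂⠀
⠀⠂⠂⠂⠂⣾⠂⠂⠂⠂⠀
⠀⠂⠂⠿⠿⠂⠂⠂⠂⠂⠀
⠀⠂⠂⠂⠂⠂⠂⠂⠂⠂⠀
⠀⠀⠀⠿⠿⠿⠂⠿⠿⠀⠀
⠀⠀⠀⠀⠀⠀⠀⠀⠀⠀⠀
⠀⠀⠀⠀⠀⠀⠀⠀⠀⠀⠀


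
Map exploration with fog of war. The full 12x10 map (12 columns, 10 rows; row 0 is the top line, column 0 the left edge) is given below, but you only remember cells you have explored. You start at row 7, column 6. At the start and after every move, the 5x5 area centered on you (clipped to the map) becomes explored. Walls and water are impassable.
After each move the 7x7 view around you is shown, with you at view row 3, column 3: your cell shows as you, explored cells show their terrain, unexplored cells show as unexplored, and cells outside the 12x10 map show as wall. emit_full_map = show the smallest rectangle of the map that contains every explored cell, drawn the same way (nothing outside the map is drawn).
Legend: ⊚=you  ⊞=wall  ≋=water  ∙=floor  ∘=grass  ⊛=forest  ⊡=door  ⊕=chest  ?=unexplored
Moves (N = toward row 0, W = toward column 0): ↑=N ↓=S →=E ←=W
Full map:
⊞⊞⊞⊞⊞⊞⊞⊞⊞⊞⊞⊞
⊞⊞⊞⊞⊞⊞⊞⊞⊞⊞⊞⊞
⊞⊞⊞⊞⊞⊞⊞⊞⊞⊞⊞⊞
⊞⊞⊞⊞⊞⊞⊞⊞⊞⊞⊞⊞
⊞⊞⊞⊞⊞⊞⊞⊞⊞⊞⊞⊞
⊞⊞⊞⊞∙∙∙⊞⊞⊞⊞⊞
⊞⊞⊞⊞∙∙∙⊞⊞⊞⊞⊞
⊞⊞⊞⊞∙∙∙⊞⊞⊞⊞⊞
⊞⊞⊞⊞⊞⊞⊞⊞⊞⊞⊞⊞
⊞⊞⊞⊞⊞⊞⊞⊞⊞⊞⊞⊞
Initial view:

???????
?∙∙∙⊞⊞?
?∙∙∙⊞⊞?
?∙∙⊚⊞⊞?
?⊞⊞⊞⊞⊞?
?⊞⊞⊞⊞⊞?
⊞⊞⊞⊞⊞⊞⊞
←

???????
?⊞∙∙∙⊞⊞
?⊞∙∙∙⊞⊞
?⊞∙⊚∙⊞⊞
?⊞⊞⊞⊞⊞⊞
?⊞⊞⊞⊞⊞⊞
⊞⊞⊞⊞⊞⊞⊞

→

???????
⊞∙∙∙⊞⊞?
⊞∙∙∙⊞⊞?
⊞∙∙⊚⊞⊞?
⊞⊞⊞⊞⊞⊞?
⊞⊞⊞⊞⊞⊞?
⊞⊞⊞⊞⊞⊞⊞

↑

???????
?⊞⊞⊞⊞⊞?
⊞∙∙∙⊞⊞?
⊞∙∙⊚⊞⊞?
⊞∙∙∙⊞⊞?
⊞⊞⊞⊞⊞⊞?
⊞⊞⊞⊞⊞⊞?

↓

?⊞⊞⊞⊞⊞?
⊞∙∙∙⊞⊞?
⊞∙∙∙⊞⊞?
⊞∙∙⊚⊞⊞?
⊞⊞⊞⊞⊞⊞?
⊞⊞⊞⊞⊞⊞?
⊞⊞⊞⊞⊞⊞⊞

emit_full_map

?⊞⊞⊞⊞⊞
⊞∙∙∙⊞⊞
⊞∙∙∙⊞⊞
⊞∙∙⊚⊞⊞
⊞⊞⊞⊞⊞⊞
⊞⊞⊞⊞⊞⊞

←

??⊞⊞⊞⊞⊞
?⊞∙∙∙⊞⊞
?⊞∙∙∙⊞⊞
?⊞∙⊚∙⊞⊞
?⊞⊞⊞⊞⊞⊞
?⊞⊞⊞⊞⊞⊞
⊞⊞⊞⊞⊞⊞⊞

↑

???????
?⊞⊞⊞⊞⊞⊞
?⊞∙∙∙⊞⊞
?⊞∙⊚∙⊞⊞
?⊞∙∙∙⊞⊞
?⊞⊞⊞⊞⊞⊞
?⊞⊞⊞⊞⊞⊞

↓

?⊞⊞⊞⊞⊞⊞
?⊞∙∙∙⊞⊞
?⊞∙∙∙⊞⊞
?⊞∙⊚∙⊞⊞
?⊞⊞⊞⊞⊞⊞
?⊞⊞⊞⊞⊞⊞
⊞⊞⊞⊞⊞⊞⊞

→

⊞⊞⊞⊞⊞⊞?
⊞∙∙∙⊞⊞?
⊞∙∙∙⊞⊞?
⊞∙∙⊚⊞⊞?
⊞⊞⊞⊞⊞⊞?
⊞⊞⊞⊞⊞⊞?
⊞⊞⊞⊞⊞⊞⊞

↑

???????
⊞⊞⊞⊞⊞⊞?
⊞∙∙∙⊞⊞?
⊞∙∙⊚⊞⊞?
⊞∙∙∙⊞⊞?
⊞⊞⊞⊞⊞⊞?
⊞⊞⊞⊞⊞⊞?

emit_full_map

⊞⊞⊞⊞⊞⊞
⊞∙∙∙⊞⊞
⊞∙∙⊚⊞⊞
⊞∙∙∙⊞⊞
⊞⊞⊞⊞⊞⊞
⊞⊞⊞⊞⊞⊞

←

???????
?⊞⊞⊞⊞⊞⊞
?⊞∙∙∙⊞⊞
?⊞∙⊚∙⊞⊞
?⊞∙∙∙⊞⊞
?⊞⊞⊞⊞⊞⊞
?⊞⊞⊞⊞⊞⊞

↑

???????
?⊞⊞⊞⊞⊞?
?⊞⊞⊞⊞⊞⊞
?⊞∙⊚∙⊞⊞
?⊞∙∙∙⊞⊞
?⊞∙∙∙⊞⊞
?⊞⊞⊞⊞⊞⊞

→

???????
⊞⊞⊞⊞⊞⊞?
⊞⊞⊞⊞⊞⊞?
⊞∙∙⊚⊞⊞?
⊞∙∙∙⊞⊞?
⊞∙∙∙⊞⊞?
⊞⊞⊞⊞⊞⊞?

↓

⊞⊞⊞⊞⊞⊞?
⊞⊞⊞⊞⊞⊞?
⊞∙∙∙⊞⊞?
⊞∙∙⊚⊞⊞?
⊞∙∙∙⊞⊞?
⊞⊞⊞⊞⊞⊞?
⊞⊞⊞⊞⊞⊞?

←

?⊞⊞⊞⊞⊞⊞
?⊞⊞⊞⊞⊞⊞
?⊞∙∙∙⊞⊞
?⊞∙⊚∙⊞⊞
?⊞∙∙∙⊞⊞
?⊞⊞⊞⊞⊞⊞
?⊞⊞⊞⊞⊞⊞

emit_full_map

⊞⊞⊞⊞⊞⊞
⊞⊞⊞⊞⊞⊞
⊞∙∙∙⊞⊞
⊞∙⊚∙⊞⊞
⊞∙∙∙⊞⊞
⊞⊞⊞⊞⊞⊞
⊞⊞⊞⊞⊞⊞

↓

?⊞⊞⊞⊞⊞⊞
?⊞∙∙∙⊞⊞
?⊞∙∙∙⊞⊞
?⊞∙⊚∙⊞⊞
?⊞⊞⊞⊞⊞⊞
?⊞⊞⊞⊞⊞⊞
⊞⊞⊞⊞⊞⊞⊞

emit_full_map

⊞⊞⊞⊞⊞⊞
⊞⊞⊞⊞⊞⊞
⊞∙∙∙⊞⊞
⊞∙∙∙⊞⊞
⊞∙⊚∙⊞⊞
⊞⊞⊞⊞⊞⊞
⊞⊞⊞⊞⊞⊞


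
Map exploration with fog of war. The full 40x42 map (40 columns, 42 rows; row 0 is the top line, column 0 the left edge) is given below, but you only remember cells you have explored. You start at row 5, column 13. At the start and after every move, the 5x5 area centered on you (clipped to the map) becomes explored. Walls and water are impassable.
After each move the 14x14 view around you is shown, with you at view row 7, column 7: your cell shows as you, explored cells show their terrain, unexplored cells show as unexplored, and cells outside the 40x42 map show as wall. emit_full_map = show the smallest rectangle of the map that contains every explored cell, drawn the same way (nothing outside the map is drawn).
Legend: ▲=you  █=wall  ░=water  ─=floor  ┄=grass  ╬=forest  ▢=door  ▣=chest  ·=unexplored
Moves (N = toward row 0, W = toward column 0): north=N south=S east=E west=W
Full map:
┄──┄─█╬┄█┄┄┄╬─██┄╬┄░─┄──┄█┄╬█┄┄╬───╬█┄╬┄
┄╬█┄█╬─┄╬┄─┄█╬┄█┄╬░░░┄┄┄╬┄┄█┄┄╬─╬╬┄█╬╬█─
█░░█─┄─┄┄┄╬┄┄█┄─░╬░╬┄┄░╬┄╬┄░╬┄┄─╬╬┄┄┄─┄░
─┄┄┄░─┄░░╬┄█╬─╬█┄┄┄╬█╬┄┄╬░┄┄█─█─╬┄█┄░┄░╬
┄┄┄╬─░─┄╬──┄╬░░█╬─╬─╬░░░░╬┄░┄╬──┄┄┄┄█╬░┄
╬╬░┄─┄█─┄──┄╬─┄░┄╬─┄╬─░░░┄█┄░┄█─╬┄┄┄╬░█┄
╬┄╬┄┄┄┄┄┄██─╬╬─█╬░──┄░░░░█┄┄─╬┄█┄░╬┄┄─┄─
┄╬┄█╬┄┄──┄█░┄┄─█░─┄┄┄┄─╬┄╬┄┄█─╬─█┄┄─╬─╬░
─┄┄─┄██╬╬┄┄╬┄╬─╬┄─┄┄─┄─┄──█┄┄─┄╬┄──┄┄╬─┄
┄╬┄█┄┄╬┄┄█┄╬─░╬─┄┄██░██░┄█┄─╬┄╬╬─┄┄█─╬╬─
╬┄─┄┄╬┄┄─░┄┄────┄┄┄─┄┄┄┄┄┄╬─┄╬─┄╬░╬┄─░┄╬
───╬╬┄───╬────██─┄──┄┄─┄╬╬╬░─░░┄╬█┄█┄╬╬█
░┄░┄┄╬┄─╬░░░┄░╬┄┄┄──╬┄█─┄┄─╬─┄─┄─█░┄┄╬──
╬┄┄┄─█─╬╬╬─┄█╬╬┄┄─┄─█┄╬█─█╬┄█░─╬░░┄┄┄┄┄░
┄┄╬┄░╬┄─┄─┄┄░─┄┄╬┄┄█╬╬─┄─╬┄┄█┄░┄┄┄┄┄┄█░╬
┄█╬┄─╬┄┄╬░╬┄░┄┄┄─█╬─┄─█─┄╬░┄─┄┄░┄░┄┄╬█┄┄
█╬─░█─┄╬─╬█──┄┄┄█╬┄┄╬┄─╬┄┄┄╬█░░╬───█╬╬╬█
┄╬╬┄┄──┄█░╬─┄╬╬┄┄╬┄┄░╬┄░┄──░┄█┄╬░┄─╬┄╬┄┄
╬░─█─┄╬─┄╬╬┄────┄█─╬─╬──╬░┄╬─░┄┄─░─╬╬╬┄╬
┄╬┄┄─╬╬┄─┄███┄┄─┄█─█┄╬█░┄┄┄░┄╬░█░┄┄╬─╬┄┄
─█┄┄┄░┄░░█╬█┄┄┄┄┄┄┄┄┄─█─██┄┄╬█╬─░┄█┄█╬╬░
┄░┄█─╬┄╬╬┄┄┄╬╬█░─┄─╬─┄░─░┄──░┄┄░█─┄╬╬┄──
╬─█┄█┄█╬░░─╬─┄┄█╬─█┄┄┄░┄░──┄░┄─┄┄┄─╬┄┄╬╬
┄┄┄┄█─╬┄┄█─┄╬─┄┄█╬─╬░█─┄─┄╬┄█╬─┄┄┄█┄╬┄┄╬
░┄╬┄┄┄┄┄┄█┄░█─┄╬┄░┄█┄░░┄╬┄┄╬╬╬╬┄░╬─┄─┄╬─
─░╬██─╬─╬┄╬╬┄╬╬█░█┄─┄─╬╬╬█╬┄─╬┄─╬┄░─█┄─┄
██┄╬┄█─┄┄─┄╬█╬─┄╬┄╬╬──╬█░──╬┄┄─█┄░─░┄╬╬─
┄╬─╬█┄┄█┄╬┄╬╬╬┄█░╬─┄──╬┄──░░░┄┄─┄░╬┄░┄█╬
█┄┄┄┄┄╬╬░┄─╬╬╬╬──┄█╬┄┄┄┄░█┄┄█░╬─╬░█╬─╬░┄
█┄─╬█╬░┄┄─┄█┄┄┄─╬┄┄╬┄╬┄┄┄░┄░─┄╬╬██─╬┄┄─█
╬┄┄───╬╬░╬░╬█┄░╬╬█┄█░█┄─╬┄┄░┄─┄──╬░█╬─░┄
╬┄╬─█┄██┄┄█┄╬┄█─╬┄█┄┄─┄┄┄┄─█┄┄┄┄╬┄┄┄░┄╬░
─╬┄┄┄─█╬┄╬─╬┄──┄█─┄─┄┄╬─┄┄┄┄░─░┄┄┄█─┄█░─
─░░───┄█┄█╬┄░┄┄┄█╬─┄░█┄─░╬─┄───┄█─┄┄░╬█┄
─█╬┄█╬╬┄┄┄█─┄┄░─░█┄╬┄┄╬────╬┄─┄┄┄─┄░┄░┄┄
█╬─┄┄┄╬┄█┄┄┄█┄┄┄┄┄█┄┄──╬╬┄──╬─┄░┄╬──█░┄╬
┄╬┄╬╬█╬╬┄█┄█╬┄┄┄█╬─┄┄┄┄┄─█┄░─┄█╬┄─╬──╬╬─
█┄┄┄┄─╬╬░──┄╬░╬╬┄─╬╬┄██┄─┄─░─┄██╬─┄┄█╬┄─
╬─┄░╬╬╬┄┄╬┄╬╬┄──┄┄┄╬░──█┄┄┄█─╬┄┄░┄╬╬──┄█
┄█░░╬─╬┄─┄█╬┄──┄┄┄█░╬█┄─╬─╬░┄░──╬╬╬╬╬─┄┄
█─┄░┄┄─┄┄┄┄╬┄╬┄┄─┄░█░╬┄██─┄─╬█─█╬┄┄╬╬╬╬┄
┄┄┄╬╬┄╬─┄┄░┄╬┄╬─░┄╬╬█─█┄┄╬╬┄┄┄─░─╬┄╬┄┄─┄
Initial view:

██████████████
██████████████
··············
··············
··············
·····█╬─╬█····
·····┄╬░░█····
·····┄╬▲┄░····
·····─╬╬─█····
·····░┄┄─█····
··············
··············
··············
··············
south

██████████████
··············
··············
··············
·····█╬─╬█····
·····┄╬░░█····
·····┄╬─┄░····
·····─╬▲─█····
·····░┄┄─█····
·····╬┄╬─╬····
··············
··············
··············
··············

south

··············
··············
··············
·····█╬─╬█····
·····┄╬░░█····
·····┄╬─┄░····
·····─╬╬─█····
·····░┄▲─█····
·····╬┄╬─╬····
·····╬─░╬─····
··············
··············
··············
··············

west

··············
··············
··············
······█╬─╬█···
······┄╬░░█···
·····─┄╬─┄░···
·····█─╬╬─█···
·····█░▲┄─█···
·····┄╬┄╬─╬···
·····┄╬─░╬─···
··············
··············
··············
··············

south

··············
··············
······█╬─╬█···
······┄╬░░█···
·····─┄╬─┄░···
·····█─╬╬─█···
·····█░┄┄─█···
·····┄╬▲╬─╬···
·····┄╬─░╬─···
·····┄┄───····
··············
··············
··············
··············

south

··············
······█╬─╬█···
······┄╬░░█···
·····─┄╬─┄░···
·····█─╬╬─█···
·····█░┄┄─█···
·····┄╬┄╬─╬···
·····┄╬▲░╬─···
·····┄┄───····
·····────█····
··············
··············
··············
··············

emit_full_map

·█╬─╬█
·┄╬░░█
─┄╬─┄░
█─╬╬─█
█░┄┄─█
┄╬┄╬─╬
┄╬▲░╬─
┄┄───·
────█·

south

······█╬─╬█···
······┄╬░░█···
·····─┄╬─┄░···
·····█─╬╬─█···
·····█░┄┄─█···
·····┄╬┄╬─╬···
·····┄╬─░╬─···
·····┄┄▲──····
·····────█····
·····░░┄░╬····
··············
··············
··············
··············

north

··············
······█╬─╬█···
······┄╬░░█···
·····─┄╬─┄░···
·····█─╬╬─█···
·····█░┄┄─█···
·····┄╬┄╬─╬···
·····┄╬▲░╬─···
·····┄┄───····
·····────█····
·····░░┄░╬····
··············
··············
··············

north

··············
··············
······█╬─╬█···
······┄╬░░█···
·····─┄╬─┄░···
·····█─╬╬─█···
·····█░┄┄─█···
·····┄╬▲╬─╬···
·····┄╬─░╬─···
·····┄┄───····
·····────█····
·····░░┄░╬····
··············
··············

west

··············
··············
·······█╬─╬█··
·······┄╬░░█··
······─┄╬─┄░··
·····██─╬╬─█··
·····┄█░┄┄─█··
·····┄┄▲┄╬─╬··
·····█┄╬─░╬─··
·····░┄┄───···
······────█···
······░░┄░╬···
··············
··············

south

··············
·······█╬─╬█··
·······┄╬░░█··
······─┄╬─┄░··
·····██─╬╬─█··
·····┄█░┄┄─█··
·····┄┄╬┄╬─╬··
·····█┄▲─░╬─··
·····░┄┄───···
·····╬────█···
······░░┄░╬···
··············
··············
··············

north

··············
··············
·······█╬─╬█··
·······┄╬░░█··
······─┄╬─┄░··
·····██─╬╬─█··
·····┄█░┄┄─█··
·····┄┄▲┄╬─╬··
·····█┄╬─░╬─··
·····░┄┄───···
·····╬────█···
······░░┄░╬···
··············
··············

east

··············
··············
······█╬─╬█···
······┄╬░░█···
·····─┄╬─┄░···
····██─╬╬─█···
····┄█░┄┄─█···
····┄┄╬▲╬─╬···
····█┄╬─░╬─···
····░┄┄───····
····╬────█····
·····░░┄░╬····
··············
··············

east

··············
··············
·····█╬─╬█····
·····┄╬░░█····
····─┄╬─┄░····
···██─╬╬─█····
···┄█░┄┄─█····
···┄┄╬┄▲─╬····
···█┄╬─░╬─····
···░┄┄────····
···╬────█·····
····░░┄░╬·····
··············
··············

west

··············
··············
······█╬─╬█···
······┄╬░░█···
·····─┄╬─┄░···
····██─╬╬─█···
····┄█░┄┄─█···
····┄┄╬▲╬─╬···
····█┄╬─░╬─···
····░┄┄────···
····╬────█····
·····░░┄░╬····
··············
··············

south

··············
······█╬─╬█···
······┄╬░░█···
·····─┄╬─┄░···
····██─╬╬─█···
····┄█░┄┄─█···
····┄┄╬┄╬─╬···
····█┄╬▲░╬─···
····░┄┄────···
····╬────█····
·····░░┄░╬····
··············
··············
··············

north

··············
··············
······█╬─╬█···
······┄╬░░█···
·····─┄╬─┄░···
····██─╬╬─█···
····┄█░┄┄─█···
····┄┄╬▲╬─╬···
····█┄╬─░╬─···
····░┄┄────···
····╬────█····
·····░░┄░╬····
··············
··············

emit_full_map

··█╬─╬█
··┄╬░░█
·─┄╬─┄░
██─╬╬─█
┄█░┄┄─█
┄┄╬▲╬─╬
█┄╬─░╬─
░┄┄────
╬────█·
·░░┄░╬·
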